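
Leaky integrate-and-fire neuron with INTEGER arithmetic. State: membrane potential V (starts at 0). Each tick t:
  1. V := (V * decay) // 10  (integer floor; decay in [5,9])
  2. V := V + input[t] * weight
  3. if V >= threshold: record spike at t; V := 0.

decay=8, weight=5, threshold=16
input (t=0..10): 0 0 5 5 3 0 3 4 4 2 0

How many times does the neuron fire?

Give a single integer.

Answer: 5

Derivation:
t=0: input=0 -> V=0
t=1: input=0 -> V=0
t=2: input=5 -> V=0 FIRE
t=3: input=5 -> V=0 FIRE
t=4: input=3 -> V=15
t=5: input=0 -> V=12
t=6: input=3 -> V=0 FIRE
t=7: input=4 -> V=0 FIRE
t=8: input=4 -> V=0 FIRE
t=9: input=2 -> V=10
t=10: input=0 -> V=8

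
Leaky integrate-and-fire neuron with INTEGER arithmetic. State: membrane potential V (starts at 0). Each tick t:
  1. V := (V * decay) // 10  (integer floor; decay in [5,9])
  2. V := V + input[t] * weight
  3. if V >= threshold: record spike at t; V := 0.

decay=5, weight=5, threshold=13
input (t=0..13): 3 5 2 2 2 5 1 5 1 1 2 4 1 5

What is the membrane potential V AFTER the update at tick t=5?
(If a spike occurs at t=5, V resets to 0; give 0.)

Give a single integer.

Answer: 0

Derivation:
t=0: input=3 -> V=0 FIRE
t=1: input=5 -> V=0 FIRE
t=2: input=2 -> V=10
t=3: input=2 -> V=0 FIRE
t=4: input=2 -> V=10
t=5: input=5 -> V=0 FIRE
t=6: input=1 -> V=5
t=7: input=5 -> V=0 FIRE
t=8: input=1 -> V=5
t=9: input=1 -> V=7
t=10: input=2 -> V=0 FIRE
t=11: input=4 -> V=0 FIRE
t=12: input=1 -> V=5
t=13: input=5 -> V=0 FIRE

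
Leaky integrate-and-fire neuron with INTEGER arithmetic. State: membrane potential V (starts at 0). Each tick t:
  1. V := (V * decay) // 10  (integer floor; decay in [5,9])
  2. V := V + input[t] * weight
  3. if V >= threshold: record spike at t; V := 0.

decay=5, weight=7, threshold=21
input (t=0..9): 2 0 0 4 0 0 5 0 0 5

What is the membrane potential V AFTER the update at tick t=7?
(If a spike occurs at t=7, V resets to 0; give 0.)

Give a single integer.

t=0: input=2 -> V=14
t=1: input=0 -> V=7
t=2: input=0 -> V=3
t=3: input=4 -> V=0 FIRE
t=4: input=0 -> V=0
t=5: input=0 -> V=0
t=6: input=5 -> V=0 FIRE
t=7: input=0 -> V=0
t=8: input=0 -> V=0
t=9: input=5 -> V=0 FIRE

Answer: 0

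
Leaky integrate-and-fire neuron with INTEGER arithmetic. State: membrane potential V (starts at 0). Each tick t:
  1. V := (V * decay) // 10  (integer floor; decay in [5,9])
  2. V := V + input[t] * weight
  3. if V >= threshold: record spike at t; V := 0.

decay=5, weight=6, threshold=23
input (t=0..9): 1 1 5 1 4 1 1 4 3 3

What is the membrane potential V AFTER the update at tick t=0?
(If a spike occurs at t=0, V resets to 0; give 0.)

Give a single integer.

Answer: 6

Derivation:
t=0: input=1 -> V=6
t=1: input=1 -> V=9
t=2: input=5 -> V=0 FIRE
t=3: input=1 -> V=6
t=4: input=4 -> V=0 FIRE
t=5: input=1 -> V=6
t=6: input=1 -> V=9
t=7: input=4 -> V=0 FIRE
t=8: input=3 -> V=18
t=9: input=3 -> V=0 FIRE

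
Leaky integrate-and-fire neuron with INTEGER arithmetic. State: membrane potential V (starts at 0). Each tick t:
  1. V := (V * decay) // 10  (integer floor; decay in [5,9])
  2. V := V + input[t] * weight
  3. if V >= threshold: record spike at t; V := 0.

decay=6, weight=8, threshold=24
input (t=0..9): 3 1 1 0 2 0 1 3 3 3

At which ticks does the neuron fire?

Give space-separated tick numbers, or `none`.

Answer: 0 7 8 9

Derivation:
t=0: input=3 -> V=0 FIRE
t=1: input=1 -> V=8
t=2: input=1 -> V=12
t=3: input=0 -> V=7
t=4: input=2 -> V=20
t=5: input=0 -> V=12
t=6: input=1 -> V=15
t=7: input=3 -> V=0 FIRE
t=8: input=3 -> V=0 FIRE
t=9: input=3 -> V=0 FIRE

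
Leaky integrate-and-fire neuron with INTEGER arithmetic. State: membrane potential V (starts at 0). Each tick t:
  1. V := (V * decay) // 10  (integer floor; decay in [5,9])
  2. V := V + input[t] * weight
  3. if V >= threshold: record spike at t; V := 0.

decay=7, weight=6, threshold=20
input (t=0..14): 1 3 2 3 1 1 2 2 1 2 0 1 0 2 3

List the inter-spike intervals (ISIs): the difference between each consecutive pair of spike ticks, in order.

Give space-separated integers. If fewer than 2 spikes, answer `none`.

t=0: input=1 -> V=6
t=1: input=3 -> V=0 FIRE
t=2: input=2 -> V=12
t=3: input=3 -> V=0 FIRE
t=4: input=1 -> V=6
t=5: input=1 -> V=10
t=6: input=2 -> V=19
t=7: input=2 -> V=0 FIRE
t=8: input=1 -> V=6
t=9: input=2 -> V=16
t=10: input=0 -> V=11
t=11: input=1 -> V=13
t=12: input=0 -> V=9
t=13: input=2 -> V=18
t=14: input=3 -> V=0 FIRE

Answer: 2 4 7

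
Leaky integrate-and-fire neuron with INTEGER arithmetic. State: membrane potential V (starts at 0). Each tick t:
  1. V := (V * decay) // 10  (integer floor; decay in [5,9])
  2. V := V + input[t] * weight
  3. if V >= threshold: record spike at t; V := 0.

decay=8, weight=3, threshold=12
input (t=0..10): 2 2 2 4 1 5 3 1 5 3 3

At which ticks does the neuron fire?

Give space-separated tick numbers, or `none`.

Answer: 2 3 5 8 10

Derivation:
t=0: input=2 -> V=6
t=1: input=2 -> V=10
t=2: input=2 -> V=0 FIRE
t=3: input=4 -> V=0 FIRE
t=4: input=1 -> V=3
t=5: input=5 -> V=0 FIRE
t=6: input=3 -> V=9
t=7: input=1 -> V=10
t=8: input=5 -> V=0 FIRE
t=9: input=3 -> V=9
t=10: input=3 -> V=0 FIRE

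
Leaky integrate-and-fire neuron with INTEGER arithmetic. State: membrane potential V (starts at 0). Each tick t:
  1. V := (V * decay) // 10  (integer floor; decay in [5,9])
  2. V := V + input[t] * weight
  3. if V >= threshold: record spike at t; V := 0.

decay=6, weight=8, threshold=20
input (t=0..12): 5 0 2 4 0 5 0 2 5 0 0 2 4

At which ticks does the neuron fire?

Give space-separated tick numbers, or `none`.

Answer: 0 3 5 8 12

Derivation:
t=0: input=5 -> V=0 FIRE
t=1: input=0 -> V=0
t=2: input=2 -> V=16
t=3: input=4 -> V=0 FIRE
t=4: input=0 -> V=0
t=5: input=5 -> V=0 FIRE
t=6: input=0 -> V=0
t=7: input=2 -> V=16
t=8: input=5 -> V=0 FIRE
t=9: input=0 -> V=0
t=10: input=0 -> V=0
t=11: input=2 -> V=16
t=12: input=4 -> V=0 FIRE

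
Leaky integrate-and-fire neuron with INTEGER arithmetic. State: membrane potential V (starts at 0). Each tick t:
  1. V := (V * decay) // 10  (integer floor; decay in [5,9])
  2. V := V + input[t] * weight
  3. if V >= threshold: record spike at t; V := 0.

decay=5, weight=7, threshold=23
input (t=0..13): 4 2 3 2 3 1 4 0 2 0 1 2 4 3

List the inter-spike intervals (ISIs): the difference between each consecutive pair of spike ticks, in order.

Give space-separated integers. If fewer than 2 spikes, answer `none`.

Answer: 2 2 2 6

Derivation:
t=0: input=4 -> V=0 FIRE
t=1: input=2 -> V=14
t=2: input=3 -> V=0 FIRE
t=3: input=2 -> V=14
t=4: input=3 -> V=0 FIRE
t=5: input=1 -> V=7
t=6: input=4 -> V=0 FIRE
t=7: input=0 -> V=0
t=8: input=2 -> V=14
t=9: input=0 -> V=7
t=10: input=1 -> V=10
t=11: input=2 -> V=19
t=12: input=4 -> V=0 FIRE
t=13: input=3 -> V=21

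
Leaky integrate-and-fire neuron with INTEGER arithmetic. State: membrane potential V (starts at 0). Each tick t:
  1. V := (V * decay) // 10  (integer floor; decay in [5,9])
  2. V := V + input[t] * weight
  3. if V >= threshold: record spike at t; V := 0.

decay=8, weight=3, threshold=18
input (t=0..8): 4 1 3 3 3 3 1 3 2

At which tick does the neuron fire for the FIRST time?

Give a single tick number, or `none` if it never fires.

t=0: input=4 -> V=12
t=1: input=1 -> V=12
t=2: input=3 -> V=0 FIRE
t=3: input=3 -> V=9
t=4: input=3 -> V=16
t=5: input=3 -> V=0 FIRE
t=6: input=1 -> V=3
t=7: input=3 -> V=11
t=8: input=2 -> V=14

Answer: 2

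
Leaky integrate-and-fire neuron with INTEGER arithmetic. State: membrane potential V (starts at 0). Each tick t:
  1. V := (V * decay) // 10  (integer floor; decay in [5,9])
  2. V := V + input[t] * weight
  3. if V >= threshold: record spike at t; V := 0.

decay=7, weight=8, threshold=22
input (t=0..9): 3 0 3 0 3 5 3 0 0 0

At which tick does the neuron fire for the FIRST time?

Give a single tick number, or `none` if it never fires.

t=0: input=3 -> V=0 FIRE
t=1: input=0 -> V=0
t=2: input=3 -> V=0 FIRE
t=3: input=0 -> V=0
t=4: input=3 -> V=0 FIRE
t=5: input=5 -> V=0 FIRE
t=6: input=3 -> V=0 FIRE
t=7: input=0 -> V=0
t=8: input=0 -> V=0
t=9: input=0 -> V=0

Answer: 0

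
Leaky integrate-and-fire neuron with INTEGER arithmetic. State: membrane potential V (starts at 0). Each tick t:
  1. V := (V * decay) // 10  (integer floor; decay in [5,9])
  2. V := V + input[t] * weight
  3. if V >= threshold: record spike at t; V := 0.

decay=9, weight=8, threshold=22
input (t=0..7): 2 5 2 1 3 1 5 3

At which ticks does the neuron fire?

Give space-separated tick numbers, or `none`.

Answer: 1 3 4 6 7

Derivation:
t=0: input=2 -> V=16
t=1: input=5 -> V=0 FIRE
t=2: input=2 -> V=16
t=3: input=1 -> V=0 FIRE
t=4: input=3 -> V=0 FIRE
t=5: input=1 -> V=8
t=6: input=5 -> V=0 FIRE
t=7: input=3 -> V=0 FIRE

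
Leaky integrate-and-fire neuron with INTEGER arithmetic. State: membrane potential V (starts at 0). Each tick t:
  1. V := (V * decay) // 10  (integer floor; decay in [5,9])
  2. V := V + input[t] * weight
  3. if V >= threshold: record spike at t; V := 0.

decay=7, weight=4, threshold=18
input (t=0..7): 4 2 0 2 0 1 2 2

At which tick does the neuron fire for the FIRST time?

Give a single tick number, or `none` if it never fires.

t=0: input=4 -> V=16
t=1: input=2 -> V=0 FIRE
t=2: input=0 -> V=0
t=3: input=2 -> V=8
t=4: input=0 -> V=5
t=5: input=1 -> V=7
t=6: input=2 -> V=12
t=7: input=2 -> V=16

Answer: 1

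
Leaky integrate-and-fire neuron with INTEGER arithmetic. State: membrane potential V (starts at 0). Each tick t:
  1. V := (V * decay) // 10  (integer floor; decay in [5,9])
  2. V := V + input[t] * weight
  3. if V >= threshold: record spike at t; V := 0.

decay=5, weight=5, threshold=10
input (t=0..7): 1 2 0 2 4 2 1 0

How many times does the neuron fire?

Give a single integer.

Answer: 4

Derivation:
t=0: input=1 -> V=5
t=1: input=2 -> V=0 FIRE
t=2: input=0 -> V=0
t=3: input=2 -> V=0 FIRE
t=4: input=4 -> V=0 FIRE
t=5: input=2 -> V=0 FIRE
t=6: input=1 -> V=5
t=7: input=0 -> V=2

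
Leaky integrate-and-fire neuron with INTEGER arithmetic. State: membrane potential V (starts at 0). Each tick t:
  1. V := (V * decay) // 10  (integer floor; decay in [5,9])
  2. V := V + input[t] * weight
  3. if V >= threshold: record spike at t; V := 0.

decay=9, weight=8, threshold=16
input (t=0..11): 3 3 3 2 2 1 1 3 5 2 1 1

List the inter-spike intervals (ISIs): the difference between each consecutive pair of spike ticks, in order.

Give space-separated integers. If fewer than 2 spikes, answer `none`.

t=0: input=3 -> V=0 FIRE
t=1: input=3 -> V=0 FIRE
t=2: input=3 -> V=0 FIRE
t=3: input=2 -> V=0 FIRE
t=4: input=2 -> V=0 FIRE
t=5: input=1 -> V=8
t=6: input=1 -> V=15
t=7: input=3 -> V=0 FIRE
t=8: input=5 -> V=0 FIRE
t=9: input=2 -> V=0 FIRE
t=10: input=1 -> V=8
t=11: input=1 -> V=15

Answer: 1 1 1 1 3 1 1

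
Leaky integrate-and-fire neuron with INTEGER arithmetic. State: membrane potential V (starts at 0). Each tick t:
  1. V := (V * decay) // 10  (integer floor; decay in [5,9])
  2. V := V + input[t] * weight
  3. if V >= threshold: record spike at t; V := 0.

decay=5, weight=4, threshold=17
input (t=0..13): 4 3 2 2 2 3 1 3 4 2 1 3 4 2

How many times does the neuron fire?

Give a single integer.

t=0: input=4 -> V=16
t=1: input=3 -> V=0 FIRE
t=2: input=2 -> V=8
t=3: input=2 -> V=12
t=4: input=2 -> V=14
t=5: input=3 -> V=0 FIRE
t=6: input=1 -> V=4
t=7: input=3 -> V=14
t=8: input=4 -> V=0 FIRE
t=9: input=2 -> V=8
t=10: input=1 -> V=8
t=11: input=3 -> V=16
t=12: input=4 -> V=0 FIRE
t=13: input=2 -> V=8

Answer: 4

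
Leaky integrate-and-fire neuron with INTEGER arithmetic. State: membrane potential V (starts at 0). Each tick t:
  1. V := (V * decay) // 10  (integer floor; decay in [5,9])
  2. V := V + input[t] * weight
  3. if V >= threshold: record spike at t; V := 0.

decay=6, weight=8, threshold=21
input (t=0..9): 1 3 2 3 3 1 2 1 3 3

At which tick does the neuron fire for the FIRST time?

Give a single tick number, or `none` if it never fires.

Answer: 1

Derivation:
t=0: input=1 -> V=8
t=1: input=3 -> V=0 FIRE
t=2: input=2 -> V=16
t=3: input=3 -> V=0 FIRE
t=4: input=3 -> V=0 FIRE
t=5: input=1 -> V=8
t=6: input=2 -> V=20
t=7: input=1 -> V=20
t=8: input=3 -> V=0 FIRE
t=9: input=3 -> V=0 FIRE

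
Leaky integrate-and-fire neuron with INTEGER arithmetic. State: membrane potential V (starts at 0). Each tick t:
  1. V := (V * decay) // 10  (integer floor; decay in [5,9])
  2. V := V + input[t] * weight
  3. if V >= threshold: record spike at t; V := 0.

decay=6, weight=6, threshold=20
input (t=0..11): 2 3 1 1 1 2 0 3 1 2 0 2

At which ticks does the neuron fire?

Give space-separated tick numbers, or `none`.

t=0: input=2 -> V=12
t=1: input=3 -> V=0 FIRE
t=2: input=1 -> V=6
t=3: input=1 -> V=9
t=4: input=1 -> V=11
t=5: input=2 -> V=18
t=6: input=0 -> V=10
t=7: input=3 -> V=0 FIRE
t=8: input=1 -> V=6
t=9: input=2 -> V=15
t=10: input=0 -> V=9
t=11: input=2 -> V=17

Answer: 1 7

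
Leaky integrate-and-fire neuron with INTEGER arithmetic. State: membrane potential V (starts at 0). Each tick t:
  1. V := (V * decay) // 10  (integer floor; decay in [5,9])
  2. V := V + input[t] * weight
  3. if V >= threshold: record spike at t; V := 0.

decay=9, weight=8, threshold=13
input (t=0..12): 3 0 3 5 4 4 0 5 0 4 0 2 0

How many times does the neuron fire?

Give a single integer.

t=0: input=3 -> V=0 FIRE
t=1: input=0 -> V=0
t=2: input=3 -> V=0 FIRE
t=3: input=5 -> V=0 FIRE
t=4: input=4 -> V=0 FIRE
t=5: input=4 -> V=0 FIRE
t=6: input=0 -> V=0
t=7: input=5 -> V=0 FIRE
t=8: input=0 -> V=0
t=9: input=4 -> V=0 FIRE
t=10: input=0 -> V=0
t=11: input=2 -> V=0 FIRE
t=12: input=0 -> V=0

Answer: 8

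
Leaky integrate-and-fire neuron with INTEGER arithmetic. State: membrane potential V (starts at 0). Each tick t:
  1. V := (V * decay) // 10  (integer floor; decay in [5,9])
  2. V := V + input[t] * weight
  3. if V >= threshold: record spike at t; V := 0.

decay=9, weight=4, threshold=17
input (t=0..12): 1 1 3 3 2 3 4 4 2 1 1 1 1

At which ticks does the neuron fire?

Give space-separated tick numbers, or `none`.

t=0: input=1 -> V=4
t=1: input=1 -> V=7
t=2: input=3 -> V=0 FIRE
t=3: input=3 -> V=12
t=4: input=2 -> V=0 FIRE
t=5: input=3 -> V=12
t=6: input=4 -> V=0 FIRE
t=7: input=4 -> V=16
t=8: input=2 -> V=0 FIRE
t=9: input=1 -> V=4
t=10: input=1 -> V=7
t=11: input=1 -> V=10
t=12: input=1 -> V=13

Answer: 2 4 6 8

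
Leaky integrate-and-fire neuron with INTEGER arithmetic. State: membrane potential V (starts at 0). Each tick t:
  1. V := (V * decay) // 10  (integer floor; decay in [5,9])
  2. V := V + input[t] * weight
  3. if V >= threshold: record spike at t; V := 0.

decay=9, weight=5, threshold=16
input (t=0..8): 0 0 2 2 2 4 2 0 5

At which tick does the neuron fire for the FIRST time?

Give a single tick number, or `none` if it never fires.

Answer: 3

Derivation:
t=0: input=0 -> V=0
t=1: input=0 -> V=0
t=2: input=2 -> V=10
t=3: input=2 -> V=0 FIRE
t=4: input=2 -> V=10
t=5: input=4 -> V=0 FIRE
t=6: input=2 -> V=10
t=7: input=0 -> V=9
t=8: input=5 -> V=0 FIRE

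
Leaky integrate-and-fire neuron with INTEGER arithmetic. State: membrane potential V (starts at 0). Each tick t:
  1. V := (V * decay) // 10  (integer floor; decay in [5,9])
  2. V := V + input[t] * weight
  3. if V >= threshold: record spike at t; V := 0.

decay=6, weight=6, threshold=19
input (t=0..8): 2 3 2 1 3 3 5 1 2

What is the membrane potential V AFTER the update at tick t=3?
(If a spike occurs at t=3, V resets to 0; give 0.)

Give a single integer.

Answer: 13

Derivation:
t=0: input=2 -> V=12
t=1: input=3 -> V=0 FIRE
t=2: input=2 -> V=12
t=3: input=1 -> V=13
t=4: input=3 -> V=0 FIRE
t=5: input=3 -> V=18
t=6: input=5 -> V=0 FIRE
t=7: input=1 -> V=6
t=8: input=2 -> V=15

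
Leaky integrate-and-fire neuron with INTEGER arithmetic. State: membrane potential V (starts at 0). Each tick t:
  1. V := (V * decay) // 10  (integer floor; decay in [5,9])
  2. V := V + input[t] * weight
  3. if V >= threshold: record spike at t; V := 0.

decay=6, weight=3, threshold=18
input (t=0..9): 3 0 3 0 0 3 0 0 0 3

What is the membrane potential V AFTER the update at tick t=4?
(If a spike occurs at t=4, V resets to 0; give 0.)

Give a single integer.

Answer: 4

Derivation:
t=0: input=3 -> V=9
t=1: input=0 -> V=5
t=2: input=3 -> V=12
t=3: input=0 -> V=7
t=4: input=0 -> V=4
t=5: input=3 -> V=11
t=6: input=0 -> V=6
t=7: input=0 -> V=3
t=8: input=0 -> V=1
t=9: input=3 -> V=9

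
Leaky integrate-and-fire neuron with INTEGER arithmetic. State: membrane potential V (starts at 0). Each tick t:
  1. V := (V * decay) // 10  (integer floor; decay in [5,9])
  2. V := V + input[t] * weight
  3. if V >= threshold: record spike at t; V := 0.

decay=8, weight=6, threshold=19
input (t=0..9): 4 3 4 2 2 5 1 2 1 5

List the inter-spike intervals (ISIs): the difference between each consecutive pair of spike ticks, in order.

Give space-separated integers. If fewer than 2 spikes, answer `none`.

Answer: 2 2 1 4

Derivation:
t=0: input=4 -> V=0 FIRE
t=1: input=3 -> V=18
t=2: input=4 -> V=0 FIRE
t=3: input=2 -> V=12
t=4: input=2 -> V=0 FIRE
t=5: input=5 -> V=0 FIRE
t=6: input=1 -> V=6
t=7: input=2 -> V=16
t=8: input=1 -> V=18
t=9: input=5 -> V=0 FIRE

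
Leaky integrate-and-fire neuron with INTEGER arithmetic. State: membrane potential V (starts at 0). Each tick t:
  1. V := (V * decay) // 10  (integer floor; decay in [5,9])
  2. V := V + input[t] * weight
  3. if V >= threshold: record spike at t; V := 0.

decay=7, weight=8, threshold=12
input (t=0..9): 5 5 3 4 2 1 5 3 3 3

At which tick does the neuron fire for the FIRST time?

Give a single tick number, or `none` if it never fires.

Answer: 0

Derivation:
t=0: input=5 -> V=0 FIRE
t=1: input=5 -> V=0 FIRE
t=2: input=3 -> V=0 FIRE
t=3: input=4 -> V=0 FIRE
t=4: input=2 -> V=0 FIRE
t=5: input=1 -> V=8
t=6: input=5 -> V=0 FIRE
t=7: input=3 -> V=0 FIRE
t=8: input=3 -> V=0 FIRE
t=9: input=3 -> V=0 FIRE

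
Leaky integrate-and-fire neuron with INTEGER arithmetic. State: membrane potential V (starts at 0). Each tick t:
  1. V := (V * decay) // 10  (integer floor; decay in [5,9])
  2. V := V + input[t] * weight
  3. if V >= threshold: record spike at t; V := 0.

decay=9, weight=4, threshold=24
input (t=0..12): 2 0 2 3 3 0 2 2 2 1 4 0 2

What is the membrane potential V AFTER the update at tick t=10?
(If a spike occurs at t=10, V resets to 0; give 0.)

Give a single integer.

t=0: input=2 -> V=8
t=1: input=0 -> V=7
t=2: input=2 -> V=14
t=3: input=3 -> V=0 FIRE
t=4: input=3 -> V=12
t=5: input=0 -> V=10
t=6: input=2 -> V=17
t=7: input=2 -> V=23
t=8: input=2 -> V=0 FIRE
t=9: input=1 -> V=4
t=10: input=4 -> V=19
t=11: input=0 -> V=17
t=12: input=2 -> V=23

Answer: 19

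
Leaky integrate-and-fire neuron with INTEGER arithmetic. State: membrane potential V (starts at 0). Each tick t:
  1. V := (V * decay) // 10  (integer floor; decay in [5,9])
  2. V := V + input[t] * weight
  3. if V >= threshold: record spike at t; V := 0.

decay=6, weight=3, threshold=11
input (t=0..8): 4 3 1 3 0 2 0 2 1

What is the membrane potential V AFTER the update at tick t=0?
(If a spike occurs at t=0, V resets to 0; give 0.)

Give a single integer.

Answer: 0

Derivation:
t=0: input=4 -> V=0 FIRE
t=1: input=3 -> V=9
t=2: input=1 -> V=8
t=3: input=3 -> V=0 FIRE
t=4: input=0 -> V=0
t=5: input=2 -> V=6
t=6: input=0 -> V=3
t=7: input=2 -> V=7
t=8: input=1 -> V=7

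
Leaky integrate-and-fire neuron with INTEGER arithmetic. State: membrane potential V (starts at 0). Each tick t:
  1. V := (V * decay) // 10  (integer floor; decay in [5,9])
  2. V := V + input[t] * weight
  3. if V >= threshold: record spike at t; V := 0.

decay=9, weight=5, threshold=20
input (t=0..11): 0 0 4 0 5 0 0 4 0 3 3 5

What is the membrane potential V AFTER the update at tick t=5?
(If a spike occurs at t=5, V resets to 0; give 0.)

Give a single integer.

Answer: 0

Derivation:
t=0: input=0 -> V=0
t=1: input=0 -> V=0
t=2: input=4 -> V=0 FIRE
t=3: input=0 -> V=0
t=4: input=5 -> V=0 FIRE
t=5: input=0 -> V=0
t=6: input=0 -> V=0
t=7: input=4 -> V=0 FIRE
t=8: input=0 -> V=0
t=9: input=3 -> V=15
t=10: input=3 -> V=0 FIRE
t=11: input=5 -> V=0 FIRE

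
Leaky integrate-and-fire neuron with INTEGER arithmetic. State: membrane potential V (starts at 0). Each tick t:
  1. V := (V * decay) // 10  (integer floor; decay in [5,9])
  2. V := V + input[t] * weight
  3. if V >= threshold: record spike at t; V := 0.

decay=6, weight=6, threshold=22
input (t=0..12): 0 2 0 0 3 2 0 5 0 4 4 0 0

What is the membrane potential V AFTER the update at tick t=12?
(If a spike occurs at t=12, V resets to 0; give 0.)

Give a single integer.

Answer: 0

Derivation:
t=0: input=0 -> V=0
t=1: input=2 -> V=12
t=2: input=0 -> V=7
t=3: input=0 -> V=4
t=4: input=3 -> V=20
t=5: input=2 -> V=0 FIRE
t=6: input=0 -> V=0
t=7: input=5 -> V=0 FIRE
t=8: input=0 -> V=0
t=9: input=4 -> V=0 FIRE
t=10: input=4 -> V=0 FIRE
t=11: input=0 -> V=0
t=12: input=0 -> V=0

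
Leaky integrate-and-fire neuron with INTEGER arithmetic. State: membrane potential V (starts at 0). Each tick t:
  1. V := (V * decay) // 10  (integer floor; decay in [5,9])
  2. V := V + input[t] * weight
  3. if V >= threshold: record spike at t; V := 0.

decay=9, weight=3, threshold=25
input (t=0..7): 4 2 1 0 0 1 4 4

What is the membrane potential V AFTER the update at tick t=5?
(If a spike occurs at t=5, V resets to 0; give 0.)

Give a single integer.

t=0: input=4 -> V=12
t=1: input=2 -> V=16
t=2: input=1 -> V=17
t=3: input=0 -> V=15
t=4: input=0 -> V=13
t=5: input=1 -> V=14
t=6: input=4 -> V=24
t=7: input=4 -> V=0 FIRE

Answer: 14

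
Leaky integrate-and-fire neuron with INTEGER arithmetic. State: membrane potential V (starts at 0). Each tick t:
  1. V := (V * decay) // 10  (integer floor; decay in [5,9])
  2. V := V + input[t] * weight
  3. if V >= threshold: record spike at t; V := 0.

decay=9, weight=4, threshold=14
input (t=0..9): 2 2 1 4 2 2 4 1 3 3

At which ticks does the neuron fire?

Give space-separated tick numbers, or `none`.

t=0: input=2 -> V=8
t=1: input=2 -> V=0 FIRE
t=2: input=1 -> V=4
t=3: input=4 -> V=0 FIRE
t=4: input=2 -> V=8
t=5: input=2 -> V=0 FIRE
t=6: input=4 -> V=0 FIRE
t=7: input=1 -> V=4
t=8: input=3 -> V=0 FIRE
t=9: input=3 -> V=12

Answer: 1 3 5 6 8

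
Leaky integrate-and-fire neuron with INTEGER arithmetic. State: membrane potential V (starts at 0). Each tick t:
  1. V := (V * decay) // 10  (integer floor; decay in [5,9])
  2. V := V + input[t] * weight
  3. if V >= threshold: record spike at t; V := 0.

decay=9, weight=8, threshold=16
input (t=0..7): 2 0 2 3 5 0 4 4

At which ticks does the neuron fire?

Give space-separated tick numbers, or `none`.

t=0: input=2 -> V=0 FIRE
t=1: input=0 -> V=0
t=2: input=2 -> V=0 FIRE
t=3: input=3 -> V=0 FIRE
t=4: input=5 -> V=0 FIRE
t=5: input=0 -> V=0
t=6: input=4 -> V=0 FIRE
t=7: input=4 -> V=0 FIRE

Answer: 0 2 3 4 6 7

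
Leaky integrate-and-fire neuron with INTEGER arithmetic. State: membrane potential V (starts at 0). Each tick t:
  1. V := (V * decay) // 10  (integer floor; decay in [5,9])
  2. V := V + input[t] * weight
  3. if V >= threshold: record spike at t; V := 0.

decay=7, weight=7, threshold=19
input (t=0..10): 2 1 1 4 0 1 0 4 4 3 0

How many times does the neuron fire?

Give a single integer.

Answer: 4

Derivation:
t=0: input=2 -> V=14
t=1: input=1 -> V=16
t=2: input=1 -> V=18
t=3: input=4 -> V=0 FIRE
t=4: input=0 -> V=0
t=5: input=1 -> V=7
t=6: input=0 -> V=4
t=7: input=4 -> V=0 FIRE
t=8: input=4 -> V=0 FIRE
t=9: input=3 -> V=0 FIRE
t=10: input=0 -> V=0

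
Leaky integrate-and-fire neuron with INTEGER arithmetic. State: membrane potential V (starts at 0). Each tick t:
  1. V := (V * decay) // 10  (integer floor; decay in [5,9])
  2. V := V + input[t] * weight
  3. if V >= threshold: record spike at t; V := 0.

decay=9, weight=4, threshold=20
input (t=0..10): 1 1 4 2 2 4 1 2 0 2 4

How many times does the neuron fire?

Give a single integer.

Answer: 3

Derivation:
t=0: input=1 -> V=4
t=1: input=1 -> V=7
t=2: input=4 -> V=0 FIRE
t=3: input=2 -> V=8
t=4: input=2 -> V=15
t=5: input=4 -> V=0 FIRE
t=6: input=1 -> V=4
t=7: input=2 -> V=11
t=8: input=0 -> V=9
t=9: input=2 -> V=16
t=10: input=4 -> V=0 FIRE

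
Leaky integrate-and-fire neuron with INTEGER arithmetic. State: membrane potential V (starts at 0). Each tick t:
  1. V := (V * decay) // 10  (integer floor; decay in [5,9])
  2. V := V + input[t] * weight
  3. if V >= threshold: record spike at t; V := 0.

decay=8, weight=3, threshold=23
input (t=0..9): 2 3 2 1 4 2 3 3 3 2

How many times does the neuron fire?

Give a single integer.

Answer: 2

Derivation:
t=0: input=2 -> V=6
t=1: input=3 -> V=13
t=2: input=2 -> V=16
t=3: input=1 -> V=15
t=4: input=4 -> V=0 FIRE
t=5: input=2 -> V=6
t=6: input=3 -> V=13
t=7: input=3 -> V=19
t=8: input=3 -> V=0 FIRE
t=9: input=2 -> V=6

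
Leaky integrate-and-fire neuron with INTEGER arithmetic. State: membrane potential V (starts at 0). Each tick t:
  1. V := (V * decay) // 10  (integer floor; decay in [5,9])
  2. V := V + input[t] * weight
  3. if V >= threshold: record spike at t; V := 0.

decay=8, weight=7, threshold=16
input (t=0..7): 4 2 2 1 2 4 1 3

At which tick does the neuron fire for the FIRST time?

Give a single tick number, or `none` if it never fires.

Answer: 0

Derivation:
t=0: input=4 -> V=0 FIRE
t=1: input=2 -> V=14
t=2: input=2 -> V=0 FIRE
t=3: input=1 -> V=7
t=4: input=2 -> V=0 FIRE
t=5: input=4 -> V=0 FIRE
t=6: input=1 -> V=7
t=7: input=3 -> V=0 FIRE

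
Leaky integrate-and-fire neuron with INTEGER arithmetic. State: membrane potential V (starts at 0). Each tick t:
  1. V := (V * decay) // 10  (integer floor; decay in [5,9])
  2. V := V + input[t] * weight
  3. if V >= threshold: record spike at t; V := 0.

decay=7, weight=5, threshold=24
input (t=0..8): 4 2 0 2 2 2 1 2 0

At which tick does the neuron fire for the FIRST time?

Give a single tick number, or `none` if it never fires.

Answer: 1

Derivation:
t=0: input=4 -> V=20
t=1: input=2 -> V=0 FIRE
t=2: input=0 -> V=0
t=3: input=2 -> V=10
t=4: input=2 -> V=17
t=5: input=2 -> V=21
t=6: input=1 -> V=19
t=7: input=2 -> V=23
t=8: input=0 -> V=16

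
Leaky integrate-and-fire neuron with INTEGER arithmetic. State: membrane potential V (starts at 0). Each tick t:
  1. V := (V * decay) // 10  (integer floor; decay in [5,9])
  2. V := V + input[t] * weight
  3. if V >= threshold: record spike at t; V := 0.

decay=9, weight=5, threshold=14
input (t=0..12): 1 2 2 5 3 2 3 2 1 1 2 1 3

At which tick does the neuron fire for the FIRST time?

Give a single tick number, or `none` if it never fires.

t=0: input=1 -> V=5
t=1: input=2 -> V=0 FIRE
t=2: input=2 -> V=10
t=3: input=5 -> V=0 FIRE
t=4: input=3 -> V=0 FIRE
t=5: input=2 -> V=10
t=6: input=3 -> V=0 FIRE
t=7: input=2 -> V=10
t=8: input=1 -> V=0 FIRE
t=9: input=1 -> V=5
t=10: input=2 -> V=0 FIRE
t=11: input=1 -> V=5
t=12: input=3 -> V=0 FIRE

Answer: 1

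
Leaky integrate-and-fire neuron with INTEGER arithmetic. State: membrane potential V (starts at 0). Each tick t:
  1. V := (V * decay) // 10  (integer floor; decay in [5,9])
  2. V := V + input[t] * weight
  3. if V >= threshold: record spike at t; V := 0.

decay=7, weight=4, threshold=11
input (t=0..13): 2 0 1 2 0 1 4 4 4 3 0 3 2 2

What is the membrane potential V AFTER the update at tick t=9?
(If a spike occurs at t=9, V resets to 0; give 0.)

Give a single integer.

Answer: 0

Derivation:
t=0: input=2 -> V=8
t=1: input=0 -> V=5
t=2: input=1 -> V=7
t=3: input=2 -> V=0 FIRE
t=4: input=0 -> V=0
t=5: input=1 -> V=4
t=6: input=4 -> V=0 FIRE
t=7: input=4 -> V=0 FIRE
t=8: input=4 -> V=0 FIRE
t=9: input=3 -> V=0 FIRE
t=10: input=0 -> V=0
t=11: input=3 -> V=0 FIRE
t=12: input=2 -> V=8
t=13: input=2 -> V=0 FIRE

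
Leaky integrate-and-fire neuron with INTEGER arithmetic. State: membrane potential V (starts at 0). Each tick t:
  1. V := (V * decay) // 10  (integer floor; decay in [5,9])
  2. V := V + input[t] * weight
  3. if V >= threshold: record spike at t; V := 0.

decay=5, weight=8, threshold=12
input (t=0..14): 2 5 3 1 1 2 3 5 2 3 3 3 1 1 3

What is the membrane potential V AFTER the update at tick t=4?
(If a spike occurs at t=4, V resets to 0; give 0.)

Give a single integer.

Answer: 0

Derivation:
t=0: input=2 -> V=0 FIRE
t=1: input=5 -> V=0 FIRE
t=2: input=3 -> V=0 FIRE
t=3: input=1 -> V=8
t=4: input=1 -> V=0 FIRE
t=5: input=2 -> V=0 FIRE
t=6: input=3 -> V=0 FIRE
t=7: input=5 -> V=0 FIRE
t=8: input=2 -> V=0 FIRE
t=9: input=3 -> V=0 FIRE
t=10: input=3 -> V=0 FIRE
t=11: input=3 -> V=0 FIRE
t=12: input=1 -> V=8
t=13: input=1 -> V=0 FIRE
t=14: input=3 -> V=0 FIRE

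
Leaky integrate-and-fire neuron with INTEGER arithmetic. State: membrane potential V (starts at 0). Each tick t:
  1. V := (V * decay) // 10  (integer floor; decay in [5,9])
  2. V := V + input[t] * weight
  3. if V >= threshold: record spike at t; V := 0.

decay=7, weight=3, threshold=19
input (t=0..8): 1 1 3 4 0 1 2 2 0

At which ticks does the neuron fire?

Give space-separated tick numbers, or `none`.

Answer: 3

Derivation:
t=0: input=1 -> V=3
t=1: input=1 -> V=5
t=2: input=3 -> V=12
t=3: input=4 -> V=0 FIRE
t=4: input=0 -> V=0
t=5: input=1 -> V=3
t=6: input=2 -> V=8
t=7: input=2 -> V=11
t=8: input=0 -> V=7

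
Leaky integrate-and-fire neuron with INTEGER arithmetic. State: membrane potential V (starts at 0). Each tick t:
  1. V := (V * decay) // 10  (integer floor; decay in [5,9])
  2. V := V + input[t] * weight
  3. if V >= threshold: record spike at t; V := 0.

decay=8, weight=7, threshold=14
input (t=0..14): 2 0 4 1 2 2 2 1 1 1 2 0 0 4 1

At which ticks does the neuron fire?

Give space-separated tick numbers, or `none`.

t=0: input=2 -> V=0 FIRE
t=1: input=0 -> V=0
t=2: input=4 -> V=0 FIRE
t=3: input=1 -> V=7
t=4: input=2 -> V=0 FIRE
t=5: input=2 -> V=0 FIRE
t=6: input=2 -> V=0 FIRE
t=7: input=1 -> V=7
t=8: input=1 -> V=12
t=9: input=1 -> V=0 FIRE
t=10: input=2 -> V=0 FIRE
t=11: input=0 -> V=0
t=12: input=0 -> V=0
t=13: input=4 -> V=0 FIRE
t=14: input=1 -> V=7

Answer: 0 2 4 5 6 9 10 13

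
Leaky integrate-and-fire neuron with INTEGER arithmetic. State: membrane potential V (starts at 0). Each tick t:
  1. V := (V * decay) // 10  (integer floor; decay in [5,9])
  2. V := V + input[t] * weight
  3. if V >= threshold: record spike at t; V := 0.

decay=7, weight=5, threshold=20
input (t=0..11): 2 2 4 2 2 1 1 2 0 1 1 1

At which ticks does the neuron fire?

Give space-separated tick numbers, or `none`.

t=0: input=2 -> V=10
t=1: input=2 -> V=17
t=2: input=4 -> V=0 FIRE
t=3: input=2 -> V=10
t=4: input=2 -> V=17
t=5: input=1 -> V=16
t=6: input=1 -> V=16
t=7: input=2 -> V=0 FIRE
t=8: input=0 -> V=0
t=9: input=1 -> V=5
t=10: input=1 -> V=8
t=11: input=1 -> V=10

Answer: 2 7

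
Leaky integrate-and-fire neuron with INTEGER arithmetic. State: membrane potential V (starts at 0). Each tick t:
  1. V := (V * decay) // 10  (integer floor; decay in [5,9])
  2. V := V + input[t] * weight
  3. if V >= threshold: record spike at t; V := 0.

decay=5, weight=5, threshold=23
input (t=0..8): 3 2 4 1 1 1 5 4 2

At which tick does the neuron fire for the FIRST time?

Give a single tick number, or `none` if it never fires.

t=0: input=3 -> V=15
t=1: input=2 -> V=17
t=2: input=4 -> V=0 FIRE
t=3: input=1 -> V=5
t=4: input=1 -> V=7
t=5: input=1 -> V=8
t=6: input=5 -> V=0 FIRE
t=7: input=4 -> V=20
t=8: input=2 -> V=20

Answer: 2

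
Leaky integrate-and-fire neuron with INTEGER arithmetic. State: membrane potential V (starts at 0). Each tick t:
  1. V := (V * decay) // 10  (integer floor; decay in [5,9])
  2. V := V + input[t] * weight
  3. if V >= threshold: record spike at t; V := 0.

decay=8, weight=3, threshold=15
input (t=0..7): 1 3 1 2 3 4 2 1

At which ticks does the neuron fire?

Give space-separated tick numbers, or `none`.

t=0: input=1 -> V=3
t=1: input=3 -> V=11
t=2: input=1 -> V=11
t=3: input=2 -> V=14
t=4: input=3 -> V=0 FIRE
t=5: input=4 -> V=12
t=6: input=2 -> V=0 FIRE
t=7: input=1 -> V=3

Answer: 4 6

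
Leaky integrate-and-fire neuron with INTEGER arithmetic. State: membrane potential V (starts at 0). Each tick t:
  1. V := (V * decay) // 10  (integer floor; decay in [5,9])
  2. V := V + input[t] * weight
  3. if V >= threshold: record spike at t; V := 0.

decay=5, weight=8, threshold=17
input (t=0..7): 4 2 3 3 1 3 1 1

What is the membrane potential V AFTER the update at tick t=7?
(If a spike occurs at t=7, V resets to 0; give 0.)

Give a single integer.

Answer: 12

Derivation:
t=0: input=4 -> V=0 FIRE
t=1: input=2 -> V=16
t=2: input=3 -> V=0 FIRE
t=3: input=3 -> V=0 FIRE
t=4: input=1 -> V=8
t=5: input=3 -> V=0 FIRE
t=6: input=1 -> V=8
t=7: input=1 -> V=12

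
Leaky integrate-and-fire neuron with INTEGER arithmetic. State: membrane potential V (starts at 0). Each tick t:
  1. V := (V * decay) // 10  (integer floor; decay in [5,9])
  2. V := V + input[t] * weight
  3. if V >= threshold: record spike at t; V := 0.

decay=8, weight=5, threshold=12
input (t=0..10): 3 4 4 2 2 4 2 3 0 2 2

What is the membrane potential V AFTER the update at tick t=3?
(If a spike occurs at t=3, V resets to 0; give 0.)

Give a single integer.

Answer: 10

Derivation:
t=0: input=3 -> V=0 FIRE
t=1: input=4 -> V=0 FIRE
t=2: input=4 -> V=0 FIRE
t=3: input=2 -> V=10
t=4: input=2 -> V=0 FIRE
t=5: input=4 -> V=0 FIRE
t=6: input=2 -> V=10
t=7: input=3 -> V=0 FIRE
t=8: input=0 -> V=0
t=9: input=2 -> V=10
t=10: input=2 -> V=0 FIRE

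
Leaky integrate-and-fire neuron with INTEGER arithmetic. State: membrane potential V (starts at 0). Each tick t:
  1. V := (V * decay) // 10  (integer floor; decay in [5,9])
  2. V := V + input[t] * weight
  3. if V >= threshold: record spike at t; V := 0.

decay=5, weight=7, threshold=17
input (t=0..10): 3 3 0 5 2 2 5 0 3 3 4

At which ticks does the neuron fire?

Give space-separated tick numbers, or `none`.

t=0: input=3 -> V=0 FIRE
t=1: input=3 -> V=0 FIRE
t=2: input=0 -> V=0
t=3: input=5 -> V=0 FIRE
t=4: input=2 -> V=14
t=5: input=2 -> V=0 FIRE
t=6: input=5 -> V=0 FIRE
t=7: input=0 -> V=0
t=8: input=3 -> V=0 FIRE
t=9: input=3 -> V=0 FIRE
t=10: input=4 -> V=0 FIRE

Answer: 0 1 3 5 6 8 9 10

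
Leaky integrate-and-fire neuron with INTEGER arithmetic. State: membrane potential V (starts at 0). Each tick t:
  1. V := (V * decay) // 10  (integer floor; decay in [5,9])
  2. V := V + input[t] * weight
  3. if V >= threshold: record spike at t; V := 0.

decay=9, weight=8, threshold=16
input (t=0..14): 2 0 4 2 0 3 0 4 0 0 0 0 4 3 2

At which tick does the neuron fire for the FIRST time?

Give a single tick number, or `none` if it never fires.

t=0: input=2 -> V=0 FIRE
t=1: input=0 -> V=0
t=2: input=4 -> V=0 FIRE
t=3: input=2 -> V=0 FIRE
t=4: input=0 -> V=0
t=5: input=3 -> V=0 FIRE
t=6: input=0 -> V=0
t=7: input=4 -> V=0 FIRE
t=8: input=0 -> V=0
t=9: input=0 -> V=0
t=10: input=0 -> V=0
t=11: input=0 -> V=0
t=12: input=4 -> V=0 FIRE
t=13: input=3 -> V=0 FIRE
t=14: input=2 -> V=0 FIRE

Answer: 0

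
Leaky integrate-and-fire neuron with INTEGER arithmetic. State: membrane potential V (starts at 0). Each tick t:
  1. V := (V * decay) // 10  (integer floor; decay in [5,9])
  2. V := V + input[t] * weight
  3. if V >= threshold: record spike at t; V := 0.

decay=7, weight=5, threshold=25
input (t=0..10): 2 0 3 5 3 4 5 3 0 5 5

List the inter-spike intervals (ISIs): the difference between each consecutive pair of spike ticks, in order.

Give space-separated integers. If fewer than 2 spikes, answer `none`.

t=0: input=2 -> V=10
t=1: input=0 -> V=7
t=2: input=3 -> V=19
t=3: input=5 -> V=0 FIRE
t=4: input=3 -> V=15
t=5: input=4 -> V=0 FIRE
t=6: input=5 -> V=0 FIRE
t=7: input=3 -> V=15
t=8: input=0 -> V=10
t=9: input=5 -> V=0 FIRE
t=10: input=5 -> V=0 FIRE

Answer: 2 1 3 1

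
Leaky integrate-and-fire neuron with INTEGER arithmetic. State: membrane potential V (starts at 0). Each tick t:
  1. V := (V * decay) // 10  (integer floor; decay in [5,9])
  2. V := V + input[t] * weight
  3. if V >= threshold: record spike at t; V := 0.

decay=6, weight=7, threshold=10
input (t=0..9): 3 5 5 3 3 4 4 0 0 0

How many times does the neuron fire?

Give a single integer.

Answer: 7

Derivation:
t=0: input=3 -> V=0 FIRE
t=1: input=5 -> V=0 FIRE
t=2: input=5 -> V=0 FIRE
t=3: input=3 -> V=0 FIRE
t=4: input=3 -> V=0 FIRE
t=5: input=4 -> V=0 FIRE
t=6: input=4 -> V=0 FIRE
t=7: input=0 -> V=0
t=8: input=0 -> V=0
t=9: input=0 -> V=0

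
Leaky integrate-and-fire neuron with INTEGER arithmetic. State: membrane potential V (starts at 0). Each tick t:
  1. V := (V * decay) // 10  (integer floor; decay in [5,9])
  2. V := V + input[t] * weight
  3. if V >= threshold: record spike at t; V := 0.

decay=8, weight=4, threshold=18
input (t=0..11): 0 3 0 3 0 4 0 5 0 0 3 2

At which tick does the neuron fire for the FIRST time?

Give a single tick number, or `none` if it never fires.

t=0: input=0 -> V=0
t=1: input=3 -> V=12
t=2: input=0 -> V=9
t=3: input=3 -> V=0 FIRE
t=4: input=0 -> V=0
t=5: input=4 -> V=16
t=6: input=0 -> V=12
t=7: input=5 -> V=0 FIRE
t=8: input=0 -> V=0
t=9: input=0 -> V=0
t=10: input=3 -> V=12
t=11: input=2 -> V=17

Answer: 3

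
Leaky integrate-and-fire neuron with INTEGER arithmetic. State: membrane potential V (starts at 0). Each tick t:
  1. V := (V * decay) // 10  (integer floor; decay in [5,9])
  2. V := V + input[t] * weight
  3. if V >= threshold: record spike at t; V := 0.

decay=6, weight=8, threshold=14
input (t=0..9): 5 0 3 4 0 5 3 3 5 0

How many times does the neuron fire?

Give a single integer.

t=0: input=5 -> V=0 FIRE
t=1: input=0 -> V=0
t=2: input=3 -> V=0 FIRE
t=3: input=4 -> V=0 FIRE
t=4: input=0 -> V=0
t=5: input=5 -> V=0 FIRE
t=6: input=3 -> V=0 FIRE
t=7: input=3 -> V=0 FIRE
t=8: input=5 -> V=0 FIRE
t=9: input=0 -> V=0

Answer: 7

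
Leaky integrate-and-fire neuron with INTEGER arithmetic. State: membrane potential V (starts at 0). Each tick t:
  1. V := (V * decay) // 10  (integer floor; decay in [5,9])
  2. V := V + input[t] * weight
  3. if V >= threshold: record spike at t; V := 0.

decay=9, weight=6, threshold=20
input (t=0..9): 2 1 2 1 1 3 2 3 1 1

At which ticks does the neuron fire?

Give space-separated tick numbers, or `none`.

t=0: input=2 -> V=12
t=1: input=1 -> V=16
t=2: input=2 -> V=0 FIRE
t=3: input=1 -> V=6
t=4: input=1 -> V=11
t=5: input=3 -> V=0 FIRE
t=6: input=2 -> V=12
t=7: input=3 -> V=0 FIRE
t=8: input=1 -> V=6
t=9: input=1 -> V=11

Answer: 2 5 7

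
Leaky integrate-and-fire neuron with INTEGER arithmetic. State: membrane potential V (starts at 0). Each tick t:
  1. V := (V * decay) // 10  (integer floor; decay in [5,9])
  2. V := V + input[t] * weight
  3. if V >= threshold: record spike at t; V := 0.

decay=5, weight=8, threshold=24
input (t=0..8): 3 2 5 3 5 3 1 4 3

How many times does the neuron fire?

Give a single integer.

Answer: 7

Derivation:
t=0: input=3 -> V=0 FIRE
t=1: input=2 -> V=16
t=2: input=5 -> V=0 FIRE
t=3: input=3 -> V=0 FIRE
t=4: input=5 -> V=0 FIRE
t=5: input=3 -> V=0 FIRE
t=6: input=1 -> V=8
t=7: input=4 -> V=0 FIRE
t=8: input=3 -> V=0 FIRE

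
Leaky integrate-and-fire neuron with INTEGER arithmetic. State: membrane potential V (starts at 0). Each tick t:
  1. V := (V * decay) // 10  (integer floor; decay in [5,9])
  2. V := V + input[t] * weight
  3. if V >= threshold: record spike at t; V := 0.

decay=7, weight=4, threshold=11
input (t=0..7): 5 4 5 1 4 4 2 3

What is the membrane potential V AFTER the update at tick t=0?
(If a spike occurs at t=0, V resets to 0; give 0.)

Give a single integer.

t=0: input=5 -> V=0 FIRE
t=1: input=4 -> V=0 FIRE
t=2: input=5 -> V=0 FIRE
t=3: input=1 -> V=4
t=4: input=4 -> V=0 FIRE
t=5: input=4 -> V=0 FIRE
t=6: input=2 -> V=8
t=7: input=3 -> V=0 FIRE

Answer: 0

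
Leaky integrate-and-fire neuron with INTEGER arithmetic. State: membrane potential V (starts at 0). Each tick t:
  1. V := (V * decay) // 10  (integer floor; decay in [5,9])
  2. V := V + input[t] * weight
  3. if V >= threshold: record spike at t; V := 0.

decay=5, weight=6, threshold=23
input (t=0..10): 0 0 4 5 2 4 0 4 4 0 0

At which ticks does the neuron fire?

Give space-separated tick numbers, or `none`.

t=0: input=0 -> V=0
t=1: input=0 -> V=0
t=2: input=4 -> V=0 FIRE
t=3: input=5 -> V=0 FIRE
t=4: input=2 -> V=12
t=5: input=4 -> V=0 FIRE
t=6: input=0 -> V=0
t=7: input=4 -> V=0 FIRE
t=8: input=4 -> V=0 FIRE
t=9: input=0 -> V=0
t=10: input=0 -> V=0

Answer: 2 3 5 7 8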